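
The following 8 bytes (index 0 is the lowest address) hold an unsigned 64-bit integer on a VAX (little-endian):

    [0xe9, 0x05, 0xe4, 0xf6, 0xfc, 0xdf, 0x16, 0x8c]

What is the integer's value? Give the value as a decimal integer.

In little-endian order the low byte comes first in memory.
Reassemble most-significant byte first: 8C 16 DF FC F6 E4 05 E9 → 0x8C16DFFCF6E405E9.
0x8C16DFFCF6E405E9 = 10094501892364436969.

10094501892364436969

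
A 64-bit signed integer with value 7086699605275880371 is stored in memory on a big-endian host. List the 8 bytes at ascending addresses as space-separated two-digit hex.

7086699605275880371 in hexadecimal, padded to 64 bits, is 0x625903BE7A5EABB3.
Split into bytes (most-significant first): 62 59 03 BE 7A 5E AB B3.
In big-endian order the high byte comes first in memory.
So the memory order matches the most-significant-first order: 62 59 03 BE 7A 5E AB B3.

62 59 03 BE 7A 5E AB B3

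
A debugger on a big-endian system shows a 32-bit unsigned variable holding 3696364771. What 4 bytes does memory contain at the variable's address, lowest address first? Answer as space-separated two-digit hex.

3696364771 in hexadecimal, padded to 32 bits, is 0xDC520CE3.
Split into bytes (most-significant first): DC 52 0C E3.
Big-endian stores the most-significant byte at the lowest address.
So the memory order matches the most-significant-first order: DC 52 0C E3.

DC 52 0C E3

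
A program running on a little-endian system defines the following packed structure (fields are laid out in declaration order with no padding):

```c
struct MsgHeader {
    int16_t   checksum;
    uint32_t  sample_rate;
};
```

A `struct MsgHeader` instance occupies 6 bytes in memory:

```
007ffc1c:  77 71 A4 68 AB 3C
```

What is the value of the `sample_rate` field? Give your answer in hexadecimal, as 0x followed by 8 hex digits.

`sample_rate` follows `checksum` (2 bytes), so it starts at byte offset 2 and occupies 4 bytes.
Bytes at offsets 2..5: A4 68 AB 3C.
Little-endian: lowest address holds the least-significant byte.
Reassemble most-significant byte first: 3C AB 68 A4 → 0x3CAB68A4.

0x3CAB68A4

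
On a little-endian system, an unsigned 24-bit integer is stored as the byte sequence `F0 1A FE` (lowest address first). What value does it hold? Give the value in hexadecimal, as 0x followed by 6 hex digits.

Little-endian: lowest address holds the least-significant byte.
Reassemble most-significant byte first: FE 1A F0 → 0xFE1AF0.

0xFE1AF0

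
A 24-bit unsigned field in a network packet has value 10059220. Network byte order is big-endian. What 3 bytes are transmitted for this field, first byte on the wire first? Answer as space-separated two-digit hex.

99 7D D4

10059220 in hexadecimal, padded to 24 bits, is 0x997DD4.
Split into bytes (most-significant first): 99 7D D4.
Big-endian stores the most-significant byte at the lowest address.
So the memory order matches the most-significant-first order: 99 7D D4.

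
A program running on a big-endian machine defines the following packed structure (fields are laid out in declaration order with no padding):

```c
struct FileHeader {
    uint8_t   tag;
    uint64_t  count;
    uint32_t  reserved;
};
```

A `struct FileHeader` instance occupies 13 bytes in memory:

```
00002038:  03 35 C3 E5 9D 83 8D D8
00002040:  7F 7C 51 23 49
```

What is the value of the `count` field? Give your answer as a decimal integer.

`count` follows `tag` (1 byte), so it starts at byte offset 1 and occupies 8 bytes.
Bytes at offsets 1..8: 35 C3 E5 9D 83 8D D8 7F.
In big-endian order the high byte comes first in memory.
The bytes are already most-significant first: 0x35C3E59D838DD87F.
0x35C3E59D838DD87F = 3874192569148495999.

3874192569148495999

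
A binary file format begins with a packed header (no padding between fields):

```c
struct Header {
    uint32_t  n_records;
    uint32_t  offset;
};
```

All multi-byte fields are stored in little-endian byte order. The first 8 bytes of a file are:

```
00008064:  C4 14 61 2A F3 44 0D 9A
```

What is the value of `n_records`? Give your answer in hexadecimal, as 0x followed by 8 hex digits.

`n_records` is the first field, at byte offset 0, occupying 4 bytes.
Bytes at offsets 0..3: C4 14 61 2A.
Little-endian: lowest address holds the least-significant byte.
Reassemble most-significant byte first: 2A 61 14 C4 → 0x2A6114C4.

0x2A6114C4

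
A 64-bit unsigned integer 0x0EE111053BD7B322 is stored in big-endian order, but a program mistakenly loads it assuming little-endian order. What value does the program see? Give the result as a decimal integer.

Stored big-endian, the bytes at ascending addresses are 0E E1 11 05 3B D7 B3 22.
Read back as little-endian, the first byte is least significant, giving 0x22B3D73B0511E10E.
0x22B3D73B0511E10E = 2500578866608857358.

2500578866608857358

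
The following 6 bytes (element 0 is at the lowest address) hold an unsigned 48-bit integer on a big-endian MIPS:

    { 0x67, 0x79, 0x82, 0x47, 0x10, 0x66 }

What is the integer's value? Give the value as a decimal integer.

Big-endian stores the most-significant byte at the lowest address.
The bytes are already most-significant first: 0x677982471066.
0x677982471066 = 113771574399078.

113771574399078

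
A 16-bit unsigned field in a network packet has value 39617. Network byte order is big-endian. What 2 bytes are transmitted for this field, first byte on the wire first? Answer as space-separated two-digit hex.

9A C1

39617 in hexadecimal, padded to 16 bits, is 0x9AC1.
Split into bytes (most-significant first): 9A C1.
Big-endian: lowest address holds the most-significant byte.
So the memory order matches the most-significant-first order: 9A C1.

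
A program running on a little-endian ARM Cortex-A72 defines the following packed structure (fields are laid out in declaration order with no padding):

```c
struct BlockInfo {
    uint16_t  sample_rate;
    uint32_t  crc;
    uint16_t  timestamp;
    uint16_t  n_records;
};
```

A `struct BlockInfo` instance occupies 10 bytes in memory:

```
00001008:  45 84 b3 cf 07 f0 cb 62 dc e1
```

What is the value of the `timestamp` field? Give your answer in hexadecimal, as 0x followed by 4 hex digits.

`timestamp` follows `sample_rate` (2 B), `crc` (4 B), so it starts at offset 2 + 4 = 6 and occupies 2 bytes.
Bytes at offsets 6..7: CB 62.
Little-endian stores the least-significant byte at the lowest address.
Reassemble most-significant byte first: 62 CB → 0x62CB.

0x62CB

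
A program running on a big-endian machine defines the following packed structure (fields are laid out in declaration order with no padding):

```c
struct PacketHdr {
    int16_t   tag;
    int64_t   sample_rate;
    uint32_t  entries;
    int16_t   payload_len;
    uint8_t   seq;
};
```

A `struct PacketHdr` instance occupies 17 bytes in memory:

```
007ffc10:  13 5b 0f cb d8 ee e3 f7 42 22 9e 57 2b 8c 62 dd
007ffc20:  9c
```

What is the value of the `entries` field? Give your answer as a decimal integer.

2656512908

`entries` follows `tag` (2 B), `sample_rate` (8 B), so it starts at offset 2 + 8 = 10 and occupies 4 bytes.
Bytes at offsets 10..13: 9E 57 2B 8C.
Big-endian: lowest address holds the most-significant byte.
The bytes are already most-significant first: 0x9E572B8C.
0x9E572B8C = 2656512908.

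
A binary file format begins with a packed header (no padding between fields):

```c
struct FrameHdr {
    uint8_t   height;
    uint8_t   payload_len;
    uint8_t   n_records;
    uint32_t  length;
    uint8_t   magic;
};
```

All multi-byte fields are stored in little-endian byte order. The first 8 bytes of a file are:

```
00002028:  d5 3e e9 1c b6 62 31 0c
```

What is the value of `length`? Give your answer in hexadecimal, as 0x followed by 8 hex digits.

`length` follows `height` (1 B), `payload_len` (1 B), `n_records` (1 B), so it starts at offset 1 + 1 + 1 = 3 and occupies 4 bytes.
Bytes at offsets 3..6: 1C B6 62 31.
Little-endian stores the least-significant byte at the lowest address.
Reassemble most-significant byte first: 31 62 B6 1C → 0x3162B61C.

0x3162B61C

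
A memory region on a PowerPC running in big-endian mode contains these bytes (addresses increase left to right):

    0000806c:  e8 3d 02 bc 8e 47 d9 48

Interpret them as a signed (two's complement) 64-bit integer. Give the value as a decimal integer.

-1712209274466739896

Big-endian stores the most-significant byte at the lowest address.
The bytes are already most-significant first: 0xE83D02BC8E47D948.
Top bit is set, so as a signed 64-bit value this is 0xE83D02BC8E47D948 − 2^64 = -1712209274466739896.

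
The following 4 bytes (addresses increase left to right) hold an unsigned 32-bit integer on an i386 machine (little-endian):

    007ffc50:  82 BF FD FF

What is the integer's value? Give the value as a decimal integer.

In little-endian order the low byte comes first in memory.
Reassemble most-significant byte first: FF FD BF 82 → 0xFFFDBF82.
0xFFFDBF82 = 4294819714.

4294819714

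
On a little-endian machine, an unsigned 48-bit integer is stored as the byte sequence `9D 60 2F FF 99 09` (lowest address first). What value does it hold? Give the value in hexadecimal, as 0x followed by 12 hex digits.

In little-endian order the low byte comes first in memory.
Reassemble most-significant byte first: 09 99 FF 2F 60 9D → 0x0999FF2F609D.

0x0999FF2F609D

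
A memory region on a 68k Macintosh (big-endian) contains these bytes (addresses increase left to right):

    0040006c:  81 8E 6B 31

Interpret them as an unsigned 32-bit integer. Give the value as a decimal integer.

Big-endian: lowest address holds the most-significant byte.
The bytes are already most-significant first: 0x818E6B31.
0x818E6B31 = 2173594417.

2173594417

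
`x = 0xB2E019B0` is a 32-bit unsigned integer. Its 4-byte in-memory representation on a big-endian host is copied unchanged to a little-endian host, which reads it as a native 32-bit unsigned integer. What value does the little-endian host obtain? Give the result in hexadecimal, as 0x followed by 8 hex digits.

0xB019E0B2

Stored big-endian, the bytes at ascending addresses are B2 E0 19 B0.
Read back as little-endian, the first byte is least significant, giving 0xB019E0B2.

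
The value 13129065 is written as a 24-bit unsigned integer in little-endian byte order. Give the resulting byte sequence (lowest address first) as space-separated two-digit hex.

69 55 C8

13129065 in hexadecimal, padded to 24 bits, is 0xC85569.
Split into bytes (most-significant first): C8 55 69.
Little-endian stores the least-significant byte at the lowest address.
So at ascending addresses the bytes are 69 55 C8.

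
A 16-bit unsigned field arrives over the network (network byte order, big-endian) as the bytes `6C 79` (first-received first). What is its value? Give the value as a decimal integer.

In big-endian order the high byte comes first in memory.
The bytes are already most-significant first: 0x6C79.
0x6C79 = 27769.

27769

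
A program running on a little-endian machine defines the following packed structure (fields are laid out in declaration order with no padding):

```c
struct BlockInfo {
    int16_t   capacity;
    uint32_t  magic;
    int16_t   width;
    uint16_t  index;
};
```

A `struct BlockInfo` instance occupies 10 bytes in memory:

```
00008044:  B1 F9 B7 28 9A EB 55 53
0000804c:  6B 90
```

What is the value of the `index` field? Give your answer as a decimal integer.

`index` follows `capacity` (2 B), `magic` (4 B), `width` (2 B), so it starts at offset 2 + 4 + 2 = 8 and occupies 2 bytes.
Bytes at offsets 8..9: 6B 90.
In little-endian order the low byte comes first in memory.
Reassemble most-significant byte first: 90 6B → 0x906B.
0x906B = 36971.

36971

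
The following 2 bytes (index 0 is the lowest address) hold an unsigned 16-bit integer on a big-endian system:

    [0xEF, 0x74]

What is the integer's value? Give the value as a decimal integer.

Big-endian: lowest address holds the most-significant byte.
The bytes are already most-significant first: 0xEF74.
0xEF74 = 61300.

61300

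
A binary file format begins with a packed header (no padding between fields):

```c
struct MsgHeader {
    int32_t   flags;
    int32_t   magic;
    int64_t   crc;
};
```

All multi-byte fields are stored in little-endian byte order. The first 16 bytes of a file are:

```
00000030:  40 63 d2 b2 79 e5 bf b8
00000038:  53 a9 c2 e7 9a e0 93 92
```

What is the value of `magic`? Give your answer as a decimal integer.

-1195383431

`magic` follows `flags` (4 bytes), so it starts at byte offset 4 and occupies 4 bytes.
Bytes at offsets 4..7: 79 E5 BF B8.
Little-endian: lowest address holds the least-significant byte.
Reassemble most-significant byte first: B8 BF E5 79 → 0xB8BFE579.
Top bit is set, so as a signed 32-bit value this is 0xB8BFE579 − 2^32 = -1195383431.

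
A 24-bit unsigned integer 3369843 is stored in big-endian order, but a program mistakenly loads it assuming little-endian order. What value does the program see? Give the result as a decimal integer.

7564083

3369843 in 24-bit hexadecimal is 0x336B73.
Stored big-endian, the bytes at ascending addresses are 33 6B 73.
Read back as little-endian, the first byte is least significant, giving 0x736B33.
0x736B33 = 7564083.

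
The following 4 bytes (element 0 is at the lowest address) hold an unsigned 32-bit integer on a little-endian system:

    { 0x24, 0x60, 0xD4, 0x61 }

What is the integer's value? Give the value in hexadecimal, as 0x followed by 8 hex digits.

0x61D46024

In little-endian order the low byte comes first in memory.
Reassemble most-significant byte first: 61 D4 60 24 → 0x61D46024.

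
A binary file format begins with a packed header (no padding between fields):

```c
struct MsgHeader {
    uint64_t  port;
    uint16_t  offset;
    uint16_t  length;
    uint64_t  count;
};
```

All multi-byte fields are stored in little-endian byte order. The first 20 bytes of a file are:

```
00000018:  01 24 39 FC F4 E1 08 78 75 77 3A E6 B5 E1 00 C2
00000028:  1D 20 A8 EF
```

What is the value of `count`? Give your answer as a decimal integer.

17269088083333145013

`count` follows `port` (8 B), `offset` (2 B), `length` (2 B), so it starts at offset 8 + 2 + 2 = 12 and occupies 8 bytes.
Bytes at offsets 12..19: B5 E1 00 C2 1D 20 A8 EF.
In little-endian order the low byte comes first in memory.
Reassemble most-significant byte first: EF A8 20 1D C2 00 E1 B5 → 0xEFA8201DC200E1B5.
0xEFA8201DC200E1B5 = 17269088083333145013.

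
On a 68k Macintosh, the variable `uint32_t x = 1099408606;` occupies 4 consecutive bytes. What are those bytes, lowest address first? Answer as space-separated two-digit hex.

1099408606 in hexadecimal, padded to 32 bits, is 0x4187A4DE.
Split into bytes (most-significant first): 41 87 A4 DE.
Big-endian stores the most-significant byte at the lowest address.
So the memory order matches the most-significant-first order: 41 87 A4 DE.

41 87 A4 DE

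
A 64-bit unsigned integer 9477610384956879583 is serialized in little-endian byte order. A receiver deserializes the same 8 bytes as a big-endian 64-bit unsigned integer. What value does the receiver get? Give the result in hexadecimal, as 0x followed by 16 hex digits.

9477610384956879583 in 64-bit hexadecimal is 0x83873C6E3AE872DF.
Stored little-endian, the bytes at ascending addresses are DF 72 E8 3A 6E 3C 87 83.
Read back as big-endian, the last byte is least significant, giving 0xDF72E83A6E3C8783.

0xDF72E83A6E3C8783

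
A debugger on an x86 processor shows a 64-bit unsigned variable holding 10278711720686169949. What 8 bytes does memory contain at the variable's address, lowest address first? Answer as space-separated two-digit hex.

5D AF 24 DC D9 51 A5 8E

10278711720686169949 in hexadecimal, padded to 64 bits, is 0x8EA551D9DC24AF5D.
Split into bytes (most-significant first): 8E A5 51 D9 DC 24 AF 5D.
In little-endian order the low byte comes first in memory.
So at ascending addresses the bytes are 5D AF 24 DC D9 51 A5 8E.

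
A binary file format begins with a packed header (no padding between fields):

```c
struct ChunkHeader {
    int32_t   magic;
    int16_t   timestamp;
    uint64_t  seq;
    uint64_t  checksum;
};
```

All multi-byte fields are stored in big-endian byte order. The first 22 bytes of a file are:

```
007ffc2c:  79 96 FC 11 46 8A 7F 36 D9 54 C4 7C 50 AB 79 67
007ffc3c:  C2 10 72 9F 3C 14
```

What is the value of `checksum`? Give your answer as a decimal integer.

`checksum` follows `magic` (4 B), `timestamp` (2 B), `seq` (8 B), so it starts at offset 4 + 2 + 8 = 14 and occupies 8 bytes.
Bytes at offsets 14..21: 79 67 C2 10 72 9F 3C 14.
Big-endian: lowest address holds the most-significant byte.
The bytes are already most-significant first: 0x7967C210729F3C14.
0x7967C210729F3C14 = 8748174177088781332.

8748174177088781332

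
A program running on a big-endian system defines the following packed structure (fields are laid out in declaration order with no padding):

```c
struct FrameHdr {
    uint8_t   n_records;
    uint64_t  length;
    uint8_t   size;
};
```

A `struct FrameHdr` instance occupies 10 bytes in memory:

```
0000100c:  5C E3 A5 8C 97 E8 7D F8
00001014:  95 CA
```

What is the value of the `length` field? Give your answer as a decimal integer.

16403671801835419797

`length` follows `n_records` (1 byte), so it starts at byte offset 1 and occupies 8 bytes.
Bytes at offsets 1..8: E3 A5 8C 97 E8 7D F8 95.
In big-endian order the high byte comes first in memory.
The bytes are already most-significant first: 0xE3A58C97E87DF895.
0xE3A58C97E87DF895 = 16403671801835419797.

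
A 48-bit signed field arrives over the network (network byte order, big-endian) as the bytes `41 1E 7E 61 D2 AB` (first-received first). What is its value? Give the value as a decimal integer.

Big-endian stores the most-significant byte at the lowest address.
The bytes are already most-significant first: 0x411E7E61D2AB.
0x411E7E61D2AB = 71599225164459.

71599225164459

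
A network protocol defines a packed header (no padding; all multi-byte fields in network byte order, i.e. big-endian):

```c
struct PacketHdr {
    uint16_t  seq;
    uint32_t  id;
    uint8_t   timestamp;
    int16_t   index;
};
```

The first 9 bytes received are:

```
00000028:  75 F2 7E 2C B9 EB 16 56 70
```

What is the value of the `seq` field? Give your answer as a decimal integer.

`seq` is the first field, at byte offset 0, occupying 2 bytes.
Bytes at offsets 0..1: 75 F2.
Big-endian: lowest address holds the most-significant byte.
The bytes are already most-significant first: 0x75F2.
0x75F2 = 30194.

30194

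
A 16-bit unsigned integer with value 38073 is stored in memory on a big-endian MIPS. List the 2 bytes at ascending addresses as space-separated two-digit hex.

38073 in hexadecimal, padded to 16 bits, is 0x94B9.
Split into bytes (most-significant first): 94 B9.
In big-endian order the high byte comes first in memory.
So the memory order matches the most-significant-first order: 94 B9.

94 B9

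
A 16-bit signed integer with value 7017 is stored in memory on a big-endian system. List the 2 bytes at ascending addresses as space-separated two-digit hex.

7017 in hexadecimal, padded to 16 bits, is 0x1B69.
Split into bytes (most-significant first): 1B 69.
Big-endian: lowest address holds the most-significant byte.
So the memory order matches the most-significant-first order: 1B 69.

1B 69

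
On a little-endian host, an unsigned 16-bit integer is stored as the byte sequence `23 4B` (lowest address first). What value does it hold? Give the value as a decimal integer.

19235

Little-endian stores the least-significant byte at the lowest address.
Reassemble most-significant byte first: 4B 23 → 0x4B23.
0x4B23 = 19235.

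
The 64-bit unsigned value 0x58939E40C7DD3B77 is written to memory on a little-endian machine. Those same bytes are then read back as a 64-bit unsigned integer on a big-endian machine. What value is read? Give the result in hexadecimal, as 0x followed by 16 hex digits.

0x773BDDC7409E9358

Stored little-endian, the bytes at ascending addresses are 77 3B DD C7 40 9E 93 58.
Read back as big-endian, the last byte is least significant, giving 0x773BDDC7409E9358.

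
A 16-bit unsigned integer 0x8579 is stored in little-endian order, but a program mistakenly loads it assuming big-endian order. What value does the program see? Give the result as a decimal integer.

31109

Stored little-endian, the bytes at ascending addresses are 79 85.
Read back as big-endian, the last byte is least significant, giving 0x7985.
0x7985 = 31109.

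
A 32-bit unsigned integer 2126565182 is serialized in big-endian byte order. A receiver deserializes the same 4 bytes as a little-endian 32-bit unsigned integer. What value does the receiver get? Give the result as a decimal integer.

1053802622

2126565182 in 32-bit hexadecimal is 0x7EC0CF3E.
Stored big-endian, the bytes at ascending addresses are 7E C0 CF 3E.
Read back as little-endian, the first byte is least significant, giving 0x3ECFC07E.
0x3ECFC07E = 1053802622.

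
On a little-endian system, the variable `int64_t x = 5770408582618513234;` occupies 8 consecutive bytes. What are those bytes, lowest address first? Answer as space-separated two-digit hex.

52 7F D7 6F 08 9C 14 50

5770408582618513234 in hexadecimal, padded to 64 bits, is 0x50149C086FD77F52.
Split into bytes (most-significant first): 50 14 9C 08 6F D7 7F 52.
Little-endian stores the least-significant byte at the lowest address.
So at ascending addresses the bytes are 52 7F D7 6F 08 9C 14 50.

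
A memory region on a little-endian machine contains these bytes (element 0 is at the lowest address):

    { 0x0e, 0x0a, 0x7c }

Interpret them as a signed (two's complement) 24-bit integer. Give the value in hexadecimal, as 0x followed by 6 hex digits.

0x7C0A0E

In little-endian order the low byte comes first in memory.
Reassemble most-significant byte first: 7C 0A 0E → 0x7C0A0E.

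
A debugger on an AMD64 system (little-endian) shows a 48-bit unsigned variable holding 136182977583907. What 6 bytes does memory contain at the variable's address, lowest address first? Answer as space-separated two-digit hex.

136182977583907 in hexadecimal, padded to 48 bits, is 0x7BDB9200DB23.
Split into bytes (most-significant first): 7B DB 92 00 DB 23.
In little-endian order the low byte comes first in memory.
So at ascending addresses the bytes are 23 DB 00 92 DB 7B.

23 DB 00 92 DB 7B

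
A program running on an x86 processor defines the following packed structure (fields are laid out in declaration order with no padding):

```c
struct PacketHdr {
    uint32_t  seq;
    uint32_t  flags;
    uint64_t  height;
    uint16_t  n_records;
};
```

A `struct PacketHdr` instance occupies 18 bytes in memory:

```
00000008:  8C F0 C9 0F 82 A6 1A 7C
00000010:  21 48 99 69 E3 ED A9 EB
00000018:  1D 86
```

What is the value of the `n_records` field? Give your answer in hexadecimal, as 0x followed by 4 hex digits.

`n_records` follows `seq` (4 B), `flags` (4 B), `height` (8 B), so it starts at offset 4 + 4 + 8 = 16 and occupies 2 bytes.
Bytes at offsets 16..17: 1D 86.
In little-endian order the low byte comes first in memory.
Reassemble most-significant byte first: 86 1D → 0x861D.

0x861D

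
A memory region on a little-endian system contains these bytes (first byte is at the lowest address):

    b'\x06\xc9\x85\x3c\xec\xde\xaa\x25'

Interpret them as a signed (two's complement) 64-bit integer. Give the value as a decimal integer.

Little-endian: lowest address holds the least-significant byte.
Reassemble most-significant byte first: 25 AA DE EC 3C 85 C9 06 → 0x25AADEEC3C85C906.
0x25AADEEC3C85C906 = 2714226831653193990.

2714226831653193990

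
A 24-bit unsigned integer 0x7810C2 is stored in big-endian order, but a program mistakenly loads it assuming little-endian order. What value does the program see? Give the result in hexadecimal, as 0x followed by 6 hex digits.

Stored big-endian, the bytes at ascending addresses are 78 10 C2.
Read back as little-endian, the first byte is least significant, giving 0xC21078.

0xC21078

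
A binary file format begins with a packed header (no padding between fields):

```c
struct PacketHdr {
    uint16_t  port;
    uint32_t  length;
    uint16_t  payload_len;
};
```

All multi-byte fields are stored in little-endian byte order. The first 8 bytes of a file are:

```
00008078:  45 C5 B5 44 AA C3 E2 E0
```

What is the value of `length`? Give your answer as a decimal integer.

`length` follows `port` (2 bytes), so it starts at byte offset 2 and occupies 4 bytes.
Bytes at offsets 2..5: B5 44 AA C3.
Little-endian: lowest address holds the least-significant byte.
Reassemble most-significant byte first: C3 AA 44 B5 → 0xC3AA44B5.
0xC3AA44B5 = 3282715829.

3282715829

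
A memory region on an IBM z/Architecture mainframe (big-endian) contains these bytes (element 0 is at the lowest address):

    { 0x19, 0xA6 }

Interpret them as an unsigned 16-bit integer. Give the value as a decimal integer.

Big-endian: lowest address holds the most-significant byte.
The bytes are already most-significant first: 0x19A6.
0x19A6 = 6566.

6566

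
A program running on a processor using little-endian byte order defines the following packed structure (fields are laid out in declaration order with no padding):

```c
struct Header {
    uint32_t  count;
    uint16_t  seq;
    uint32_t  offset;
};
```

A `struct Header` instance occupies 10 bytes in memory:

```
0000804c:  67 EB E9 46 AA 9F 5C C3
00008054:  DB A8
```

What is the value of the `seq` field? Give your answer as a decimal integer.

40874

`seq` follows `count` (4 bytes), so it starts at byte offset 4 and occupies 2 bytes.
Bytes at offsets 4..5: AA 9F.
Little-endian: lowest address holds the least-significant byte.
Reassemble most-significant byte first: 9F AA → 0x9FAA.
0x9FAA = 40874.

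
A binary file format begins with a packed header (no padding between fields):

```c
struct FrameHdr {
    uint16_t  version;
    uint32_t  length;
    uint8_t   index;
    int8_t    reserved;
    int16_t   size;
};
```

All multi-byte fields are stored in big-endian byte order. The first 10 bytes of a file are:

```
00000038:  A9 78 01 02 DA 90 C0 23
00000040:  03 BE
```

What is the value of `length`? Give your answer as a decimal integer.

`length` follows `version` (2 bytes), so it starts at byte offset 2 and occupies 4 bytes.
Bytes at offsets 2..5: 01 02 DA 90.
Big-endian: lowest address holds the most-significant byte.
The bytes are already most-significant first: 0x0102DA90.
0x0102DA90 = 16964240.

16964240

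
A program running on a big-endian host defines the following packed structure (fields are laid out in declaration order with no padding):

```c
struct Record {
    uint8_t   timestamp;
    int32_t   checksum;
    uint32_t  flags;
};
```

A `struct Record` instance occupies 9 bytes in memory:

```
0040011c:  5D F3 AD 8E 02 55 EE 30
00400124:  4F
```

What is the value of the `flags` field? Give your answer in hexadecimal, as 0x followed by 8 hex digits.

0x55EE304F

`flags` follows `timestamp` (1 B), `checksum` (4 B), so it starts at offset 1 + 4 = 5 and occupies 4 bytes.
Bytes at offsets 5..8: 55 EE 30 4F.
Big-endian stores the most-significant byte at the lowest address.
The bytes are already most-significant first: 0x55EE304F.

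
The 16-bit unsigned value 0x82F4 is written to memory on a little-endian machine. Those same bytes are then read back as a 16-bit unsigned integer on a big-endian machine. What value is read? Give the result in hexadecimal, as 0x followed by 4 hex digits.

Stored little-endian, the bytes at ascending addresses are F4 82.
Read back as big-endian, the last byte is least significant, giving 0xF482.

0xF482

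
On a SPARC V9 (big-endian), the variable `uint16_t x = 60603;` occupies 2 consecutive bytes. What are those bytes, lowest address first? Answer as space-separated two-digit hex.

60603 in hexadecimal, padded to 16 bits, is 0xECBB.
Split into bytes (most-significant first): EC BB.
In big-endian order the high byte comes first in memory.
So the memory order matches the most-significant-first order: EC BB.

EC BB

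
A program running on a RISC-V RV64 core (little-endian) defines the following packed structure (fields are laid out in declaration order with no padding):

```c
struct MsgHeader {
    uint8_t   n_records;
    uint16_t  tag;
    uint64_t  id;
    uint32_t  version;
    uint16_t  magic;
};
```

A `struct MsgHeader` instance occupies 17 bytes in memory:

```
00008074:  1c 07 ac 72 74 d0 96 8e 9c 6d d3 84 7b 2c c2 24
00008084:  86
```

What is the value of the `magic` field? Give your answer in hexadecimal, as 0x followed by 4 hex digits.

0x8624

`magic` follows `n_records` (1 B), `tag` (2 B), `id` (8 B), `version` (4 B), so it starts at offset 1 + 2 + 8 + 4 = 15 and occupies 2 bytes.
Bytes at offsets 15..16: 24 86.
In little-endian order the low byte comes first in memory.
Reassemble most-significant byte first: 86 24 → 0x8624.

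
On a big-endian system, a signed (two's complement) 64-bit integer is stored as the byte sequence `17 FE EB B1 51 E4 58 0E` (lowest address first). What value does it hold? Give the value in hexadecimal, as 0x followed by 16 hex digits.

0x17FEEBB151E4580E

Big-endian: lowest address holds the most-significant byte.
The bytes are already most-significant first: 0x17FEEBB151E4580E.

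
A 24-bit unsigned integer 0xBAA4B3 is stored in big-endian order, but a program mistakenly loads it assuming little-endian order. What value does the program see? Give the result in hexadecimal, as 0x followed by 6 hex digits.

0xB3A4BA

Stored big-endian, the bytes at ascending addresses are BA A4 B3.
Read back as little-endian, the first byte is least significant, giving 0xB3A4BA.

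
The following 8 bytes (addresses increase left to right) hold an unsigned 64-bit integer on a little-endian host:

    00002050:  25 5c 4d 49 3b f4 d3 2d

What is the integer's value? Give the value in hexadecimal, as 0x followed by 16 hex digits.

In little-endian order the low byte comes first in memory.
Reassemble most-significant byte first: 2D D3 F4 3B 49 4D 5C 25 → 0x2DD3F43B494D5C25.

0x2DD3F43B494D5C25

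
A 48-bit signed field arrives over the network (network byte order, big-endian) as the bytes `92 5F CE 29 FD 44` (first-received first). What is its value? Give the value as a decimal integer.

Big-endian stores the most-significant byte at the lowest address.
The bytes are already most-significant first: 0x925FCE29FD44.
Top bit is set, so as a signed 48-bit value this is 0x925FCE29FD44 − 2^48 = -120534798303932.

-120534798303932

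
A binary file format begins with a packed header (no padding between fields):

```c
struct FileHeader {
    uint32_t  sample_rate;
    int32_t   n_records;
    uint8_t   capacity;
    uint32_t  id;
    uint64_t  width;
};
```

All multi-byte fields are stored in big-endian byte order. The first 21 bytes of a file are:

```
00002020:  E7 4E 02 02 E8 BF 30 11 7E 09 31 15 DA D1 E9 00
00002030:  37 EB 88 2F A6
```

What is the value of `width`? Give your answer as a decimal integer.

`width` follows `sample_rate` (4 B), `n_records` (4 B), `capacity` (1 B), `id` (4 B), so it starts at offset 4 + 4 + 1 + 4 = 13 and occupies 8 bytes.
Bytes at offsets 13..20: D1 E9 00 37 EB 88 2F A6.
Big-endian stores the most-significant byte at the lowest address.
The bytes are already most-significant first: 0xD1E90037EB882FA6.
0xD1E90037EB882FA6 = 15125621063675293606.

15125621063675293606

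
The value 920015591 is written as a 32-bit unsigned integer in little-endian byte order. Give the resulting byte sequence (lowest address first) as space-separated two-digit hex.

E7 52 D6 36

920015591 in hexadecimal, padded to 32 bits, is 0x36D652E7.
Split into bytes (most-significant first): 36 D6 52 E7.
Little-endian: lowest address holds the least-significant byte.
So at ascending addresses the bytes are E7 52 D6 36.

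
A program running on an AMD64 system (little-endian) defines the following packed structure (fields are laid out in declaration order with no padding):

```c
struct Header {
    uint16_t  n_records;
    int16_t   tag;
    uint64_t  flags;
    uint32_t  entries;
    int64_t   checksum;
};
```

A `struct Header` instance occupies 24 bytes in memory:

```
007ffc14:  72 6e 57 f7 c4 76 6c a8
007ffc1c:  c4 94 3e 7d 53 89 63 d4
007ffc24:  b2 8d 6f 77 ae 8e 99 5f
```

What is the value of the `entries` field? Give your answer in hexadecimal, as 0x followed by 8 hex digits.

`entries` follows `n_records` (2 B), `tag` (2 B), `flags` (8 B), so it starts at offset 2 + 2 + 8 = 12 and occupies 4 bytes.
Bytes at offsets 12..15: 53 89 63 D4.
Little-endian stores the least-significant byte at the lowest address.
Reassemble most-significant byte first: D4 63 89 53 → 0xD4638953.

0xD4638953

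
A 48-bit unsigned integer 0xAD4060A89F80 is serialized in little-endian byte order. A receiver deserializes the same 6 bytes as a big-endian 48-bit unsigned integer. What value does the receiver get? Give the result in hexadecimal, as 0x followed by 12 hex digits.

0x809FA86040AD

Stored little-endian, the bytes at ascending addresses are 80 9F A8 60 40 AD.
Read back as big-endian, the last byte is least significant, giving 0x809FA86040AD.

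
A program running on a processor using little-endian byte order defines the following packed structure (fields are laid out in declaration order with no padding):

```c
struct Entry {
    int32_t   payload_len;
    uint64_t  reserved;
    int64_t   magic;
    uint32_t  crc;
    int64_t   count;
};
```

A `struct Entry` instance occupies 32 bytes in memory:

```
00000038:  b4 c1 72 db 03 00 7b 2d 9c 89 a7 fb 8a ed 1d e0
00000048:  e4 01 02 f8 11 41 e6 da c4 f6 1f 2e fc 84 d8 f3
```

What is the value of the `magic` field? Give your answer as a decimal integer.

-575895719825773174

`magic` follows `payload_len` (4 B), `reserved` (8 B), so it starts at offset 4 + 8 = 12 and occupies 8 bytes.
Bytes at offsets 12..19: 8A ED 1D E0 E4 01 02 F8.
In little-endian order the low byte comes first in memory.
Reassemble most-significant byte first: F8 02 01 E4 E0 1D ED 8A → 0xF80201E4E01DED8A.
Top bit is set, so as a signed 64-bit value this is 0xF80201E4E01DED8A − 2^64 = -575895719825773174.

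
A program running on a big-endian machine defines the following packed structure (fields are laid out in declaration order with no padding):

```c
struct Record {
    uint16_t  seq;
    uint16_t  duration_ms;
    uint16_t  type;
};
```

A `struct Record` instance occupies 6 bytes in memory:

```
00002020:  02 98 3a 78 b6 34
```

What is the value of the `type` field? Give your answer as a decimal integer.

`type` follows `seq` (2 B), `duration_ms` (2 B), so it starts at offset 2 + 2 = 4 and occupies 2 bytes.
Bytes at offsets 4..5: B6 34.
In big-endian order the high byte comes first in memory.
The bytes are already most-significant first: 0xB634.
0xB634 = 46644.

46644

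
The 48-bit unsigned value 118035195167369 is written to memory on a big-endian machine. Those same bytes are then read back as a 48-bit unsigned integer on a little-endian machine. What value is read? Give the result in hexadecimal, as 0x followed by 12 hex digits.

0x8902E1355A6B

118035195167369 in 48-bit hexadecimal is 0x6B5A35E10289.
Stored big-endian, the bytes at ascending addresses are 6B 5A 35 E1 02 89.
Read back as little-endian, the first byte is least significant, giving 0x8902E1355A6B.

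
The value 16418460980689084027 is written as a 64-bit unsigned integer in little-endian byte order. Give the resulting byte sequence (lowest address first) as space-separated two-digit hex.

16418460980689084027 in hexadecimal, padded to 64 bits, is 0xE3DA1745F0959E7B.
Split into bytes (most-significant first): E3 DA 17 45 F0 95 9E 7B.
In little-endian order the low byte comes first in memory.
So at ascending addresses the bytes are 7B 9E 95 F0 45 17 DA E3.

7B 9E 95 F0 45 17 DA E3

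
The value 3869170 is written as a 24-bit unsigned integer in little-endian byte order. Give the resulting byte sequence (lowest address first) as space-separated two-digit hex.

3869170 in hexadecimal, padded to 24 bits, is 0x3B09F2.
Split into bytes (most-significant first): 3B 09 F2.
Little-endian stores the least-significant byte at the lowest address.
So at ascending addresses the bytes are F2 09 3B.

F2 09 3B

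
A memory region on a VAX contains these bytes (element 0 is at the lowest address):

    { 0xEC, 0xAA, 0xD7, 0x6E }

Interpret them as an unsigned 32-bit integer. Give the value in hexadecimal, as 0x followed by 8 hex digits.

0x6ED7AAEC

Little-endian stores the least-significant byte at the lowest address.
Reassemble most-significant byte first: 6E D7 AA EC → 0x6ED7AAEC.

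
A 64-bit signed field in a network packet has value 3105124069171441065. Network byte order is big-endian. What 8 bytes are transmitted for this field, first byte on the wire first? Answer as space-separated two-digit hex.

2B 17 9D E3 A6 7A AD A9

3105124069171441065 in hexadecimal, padded to 64 bits, is 0x2B179DE3A67AADA9.
Split into bytes (most-significant first): 2B 17 9D E3 A6 7A AD A9.
In big-endian order the high byte comes first in memory.
So the memory order matches the most-significant-first order: 2B 17 9D E3 A6 7A AD A9.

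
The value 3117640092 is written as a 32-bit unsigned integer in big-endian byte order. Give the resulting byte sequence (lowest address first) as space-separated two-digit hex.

3117640092 in hexadecimal, padded to 32 bits, is 0xB9D3699C.
Split into bytes (most-significant first): B9 D3 69 9C.
Big-endian stores the most-significant byte at the lowest address.
So the memory order matches the most-significant-first order: B9 D3 69 9C.

B9 D3 69 9C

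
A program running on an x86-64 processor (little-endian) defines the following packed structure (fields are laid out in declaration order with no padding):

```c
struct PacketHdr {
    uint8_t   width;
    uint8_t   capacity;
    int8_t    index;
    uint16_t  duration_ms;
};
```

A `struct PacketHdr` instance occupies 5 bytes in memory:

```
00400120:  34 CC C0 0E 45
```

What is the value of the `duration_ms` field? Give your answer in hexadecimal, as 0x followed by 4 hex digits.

`duration_ms` follows `width` (1 B), `capacity` (1 B), `index` (1 B), so it starts at offset 1 + 1 + 1 = 3 and occupies 2 bytes.
Bytes at offsets 3..4: 0E 45.
Little-endian: lowest address holds the least-significant byte.
Reassemble most-significant byte first: 45 0E → 0x450E.

0x450E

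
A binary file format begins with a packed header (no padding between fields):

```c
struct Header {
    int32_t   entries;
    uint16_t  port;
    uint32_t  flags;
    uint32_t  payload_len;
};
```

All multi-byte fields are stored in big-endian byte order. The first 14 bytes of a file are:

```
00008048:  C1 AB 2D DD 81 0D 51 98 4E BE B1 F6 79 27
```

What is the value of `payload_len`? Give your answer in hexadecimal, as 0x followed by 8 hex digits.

`payload_len` follows `entries` (4 B), `port` (2 B), `flags` (4 B), so it starts at offset 4 + 2 + 4 = 10 and occupies 4 bytes.
Bytes at offsets 10..13: B1 F6 79 27.
Big-endian stores the most-significant byte at the lowest address.
The bytes are already most-significant first: 0xB1F67927.

0xB1F67927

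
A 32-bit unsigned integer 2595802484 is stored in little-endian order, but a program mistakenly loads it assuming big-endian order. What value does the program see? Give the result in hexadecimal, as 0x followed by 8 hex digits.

0x74CDB89A

2595802484 in 32-bit hexadecimal is 0x9AB8CD74.
Stored little-endian, the bytes at ascending addresses are 74 CD B8 9A.
Read back as big-endian, the last byte is least significant, giving 0x74CDB89A.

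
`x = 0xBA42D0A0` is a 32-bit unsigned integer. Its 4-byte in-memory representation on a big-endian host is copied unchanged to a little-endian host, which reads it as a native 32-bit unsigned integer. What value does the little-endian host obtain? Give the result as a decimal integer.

Stored big-endian, the bytes at ascending addresses are BA 42 D0 A0.
Read back as little-endian, the first byte is least significant, giving 0xA0D042BA.
0xA0D042BA = 2698003130.

2698003130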